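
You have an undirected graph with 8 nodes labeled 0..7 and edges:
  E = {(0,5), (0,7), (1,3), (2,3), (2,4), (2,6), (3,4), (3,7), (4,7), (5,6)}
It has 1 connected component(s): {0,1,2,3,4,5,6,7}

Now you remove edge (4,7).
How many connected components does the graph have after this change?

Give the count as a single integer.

Initial component count: 1
Remove (4,7): not a bridge. Count unchanged: 1.
  After removal, components: {0,1,2,3,4,5,6,7}
New component count: 1

Answer: 1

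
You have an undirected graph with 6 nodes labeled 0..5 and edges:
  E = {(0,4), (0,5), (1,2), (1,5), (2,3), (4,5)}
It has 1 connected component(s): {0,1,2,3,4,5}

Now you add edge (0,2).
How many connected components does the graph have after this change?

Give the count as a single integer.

Initial component count: 1
Add (0,2): endpoints already in same component. Count unchanged: 1.
New component count: 1

Answer: 1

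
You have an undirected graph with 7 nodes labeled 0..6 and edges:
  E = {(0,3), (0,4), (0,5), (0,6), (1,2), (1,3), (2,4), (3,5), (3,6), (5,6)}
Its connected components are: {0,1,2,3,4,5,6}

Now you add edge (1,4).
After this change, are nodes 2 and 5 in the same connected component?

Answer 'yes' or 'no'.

Answer: yes

Derivation:
Initial components: {0,1,2,3,4,5,6}
Adding edge (1,4): both already in same component {0,1,2,3,4,5,6}. No change.
New components: {0,1,2,3,4,5,6}
Are 2 and 5 in the same component? yes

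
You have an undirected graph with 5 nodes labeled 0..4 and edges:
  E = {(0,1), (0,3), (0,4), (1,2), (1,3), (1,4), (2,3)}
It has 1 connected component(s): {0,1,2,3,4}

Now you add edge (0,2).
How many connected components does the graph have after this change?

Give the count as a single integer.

Answer: 1

Derivation:
Initial component count: 1
Add (0,2): endpoints already in same component. Count unchanged: 1.
New component count: 1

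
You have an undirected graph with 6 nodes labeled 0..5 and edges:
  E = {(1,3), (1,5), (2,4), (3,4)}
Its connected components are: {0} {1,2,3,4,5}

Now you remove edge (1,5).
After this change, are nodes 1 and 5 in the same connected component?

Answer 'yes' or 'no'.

Initial components: {0} {1,2,3,4,5}
Removing edge (1,5): it was a bridge — component count 2 -> 3.
New components: {0} {1,2,3,4} {5}
Are 1 and 5 in the same component? no

Answer: no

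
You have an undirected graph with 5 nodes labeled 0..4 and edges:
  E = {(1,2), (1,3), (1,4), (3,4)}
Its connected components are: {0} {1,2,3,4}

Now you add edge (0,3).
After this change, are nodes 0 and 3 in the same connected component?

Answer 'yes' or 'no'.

Answer: yes

Derivation:
Initial components: {0} {1,2,3,4}
Adding edge (0,3): merges {0} and {1,2,3,4}.
New components: {0,1,2,3,4}
Are 0 and 3 in the same component? yes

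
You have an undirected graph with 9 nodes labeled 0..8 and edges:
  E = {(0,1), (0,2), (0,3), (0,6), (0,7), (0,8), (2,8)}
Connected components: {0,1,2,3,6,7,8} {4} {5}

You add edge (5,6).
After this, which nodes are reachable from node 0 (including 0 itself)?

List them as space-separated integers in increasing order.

Before: nodes reachable from 0: {0,1,2,3,6,7,8}
Adding (5,6): merges 0's component with another. Reachability grows.
After: nodes reachable from 0: {0,1,2,3,5,6,7,8}

Answer: 0 1 2 3 5 6 7 8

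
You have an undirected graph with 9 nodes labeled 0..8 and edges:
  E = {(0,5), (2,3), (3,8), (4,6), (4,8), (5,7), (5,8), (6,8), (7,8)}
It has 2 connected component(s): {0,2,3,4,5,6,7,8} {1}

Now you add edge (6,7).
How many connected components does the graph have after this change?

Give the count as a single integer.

Answer: 2

Derivation:
Initial component count: 2
Add (6,7): endpoints already in same component. Count unchanged: 2.
New component count: 2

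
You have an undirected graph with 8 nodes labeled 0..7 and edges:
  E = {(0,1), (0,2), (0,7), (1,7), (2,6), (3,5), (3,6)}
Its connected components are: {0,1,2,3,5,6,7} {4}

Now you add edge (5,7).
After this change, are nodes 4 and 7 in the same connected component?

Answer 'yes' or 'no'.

Initial components: {0,1,2,3,5,6,7} {4}
Adding edge (5,7): both already in same component {0,1,2,3,5,6,7}. No change.
New components: {0,1,2,3,5,6,7} {4}
Are 4 and 7 in the same component? no

Answer: no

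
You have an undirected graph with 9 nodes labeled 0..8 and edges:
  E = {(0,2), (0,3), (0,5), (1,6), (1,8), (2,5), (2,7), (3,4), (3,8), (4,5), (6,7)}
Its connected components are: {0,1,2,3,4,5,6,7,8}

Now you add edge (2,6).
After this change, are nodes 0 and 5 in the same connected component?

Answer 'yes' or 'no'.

Initial components: {0,1,2,3,4,5,6,7,8}
Adding edge (2,6): both already in same component {0,1,2,3,4,5,6,7,8}. No change.
New components: {0,1,2,3,4,5,6,7,8}
Are 0 and 5 in the same component? yes

Answer: yes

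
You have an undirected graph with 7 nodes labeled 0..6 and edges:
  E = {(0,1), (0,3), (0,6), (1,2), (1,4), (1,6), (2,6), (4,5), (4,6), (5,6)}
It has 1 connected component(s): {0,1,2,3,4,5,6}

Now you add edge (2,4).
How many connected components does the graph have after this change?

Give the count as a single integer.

Answer: 1

Derivation:
Initial component count: 1
Add (2,4): endpoints already in same component. Count unchanged: 1.
New component count: 1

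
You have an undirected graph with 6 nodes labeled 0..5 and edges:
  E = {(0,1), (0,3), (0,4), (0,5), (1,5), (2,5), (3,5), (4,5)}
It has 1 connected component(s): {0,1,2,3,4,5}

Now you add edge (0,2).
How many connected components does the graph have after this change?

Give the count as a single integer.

Initial component count: 1
Add (0,2): endpoints already in same component. Count unchanged: 1.
New component count: 1

Answer: 1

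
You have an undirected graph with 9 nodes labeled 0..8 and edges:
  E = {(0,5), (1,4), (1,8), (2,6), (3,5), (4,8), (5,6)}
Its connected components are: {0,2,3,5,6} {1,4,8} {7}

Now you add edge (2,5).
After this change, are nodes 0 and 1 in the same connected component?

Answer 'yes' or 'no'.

Answer: no

Derivation:
Initial components: {0,2,3,5,6} {1,4,8} {7}
Adding edge (2,5): both already in same component {0,2,3,5,6}. No change.
New components: {0,2,3,5,6} {1,4,8} {7}
Are 0 and 1 in the same component? no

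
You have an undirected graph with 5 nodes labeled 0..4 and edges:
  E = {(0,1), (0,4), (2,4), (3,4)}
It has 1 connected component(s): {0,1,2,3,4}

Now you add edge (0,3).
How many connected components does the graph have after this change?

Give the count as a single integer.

Initial component count: 1
Add (0,3): endpoints already in same component. Count unchanged: 1.
New component count: 1

Answer: 1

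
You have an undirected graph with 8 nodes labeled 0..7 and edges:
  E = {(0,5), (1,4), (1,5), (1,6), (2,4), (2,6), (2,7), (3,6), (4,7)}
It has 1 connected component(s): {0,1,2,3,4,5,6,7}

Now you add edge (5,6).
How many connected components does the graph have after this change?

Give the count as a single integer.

Answer: 1

Derivation:
Initial component count: 1
Add (5,6): endpoints already in same component. Count unchanged: 1.
New component count: 1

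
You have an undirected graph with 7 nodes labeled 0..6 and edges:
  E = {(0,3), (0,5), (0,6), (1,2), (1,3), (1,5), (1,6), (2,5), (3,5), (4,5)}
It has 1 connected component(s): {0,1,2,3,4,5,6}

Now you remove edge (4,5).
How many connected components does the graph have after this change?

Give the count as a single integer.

Answer: 2

Derivation:
Initial component count: 1
Remove (4,5): it was a bridge. Count increases: 1 -> 2.
  After removal, components: {0,1,2,3,5,6} {4}
New component count: 2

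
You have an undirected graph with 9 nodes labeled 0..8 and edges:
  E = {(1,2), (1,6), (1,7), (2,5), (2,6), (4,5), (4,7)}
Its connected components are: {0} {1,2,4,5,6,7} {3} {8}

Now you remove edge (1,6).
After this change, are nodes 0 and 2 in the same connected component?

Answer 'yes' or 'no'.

Initial components: {0} {1,2,4,5,6,7} {3} {8}
Removing edge (1,6): not a bridge — component count unchanged at 4.
New components: {0} {1,2,4,5,6,7} {3} {8}
Are 0 and 2 in the same component? no

Answer: no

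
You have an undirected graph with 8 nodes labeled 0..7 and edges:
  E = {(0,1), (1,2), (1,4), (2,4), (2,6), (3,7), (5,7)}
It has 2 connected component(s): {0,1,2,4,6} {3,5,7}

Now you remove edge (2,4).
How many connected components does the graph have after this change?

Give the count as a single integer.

Answer: 2

Derivation:
Initial component count: 2
Remove (2,4): not a bridge. Count unchanged: 2.
  After removal, components: {0,1,2,4,6} {3,5,7}
New component count: 2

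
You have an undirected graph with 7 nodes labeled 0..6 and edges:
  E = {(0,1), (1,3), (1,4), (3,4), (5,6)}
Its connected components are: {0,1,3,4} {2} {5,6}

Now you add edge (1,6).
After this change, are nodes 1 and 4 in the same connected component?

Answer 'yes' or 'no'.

Initial components: {0,1,3,4} {2} {5,6}
Adding edge (1,6): merges {0,1,3,4} and {5,6}.
New components: {0,1,3,4,5,6} {2}
Are 1 and 4 in the same component? yes

Answer: yes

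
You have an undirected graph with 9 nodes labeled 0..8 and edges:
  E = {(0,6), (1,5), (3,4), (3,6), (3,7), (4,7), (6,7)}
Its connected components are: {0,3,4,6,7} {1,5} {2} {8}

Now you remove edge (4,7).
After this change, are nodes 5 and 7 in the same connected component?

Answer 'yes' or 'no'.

Answer: no

Derivation:
Initial components: {0,3,4,6,7} {1,5} {2} {8}
Removing edge (4,7): not a bridge — component count unchanged at 4.
New components: {0,3,4,6,7} {1,5} {2} {8}
Are 5 and 7 in the same component? no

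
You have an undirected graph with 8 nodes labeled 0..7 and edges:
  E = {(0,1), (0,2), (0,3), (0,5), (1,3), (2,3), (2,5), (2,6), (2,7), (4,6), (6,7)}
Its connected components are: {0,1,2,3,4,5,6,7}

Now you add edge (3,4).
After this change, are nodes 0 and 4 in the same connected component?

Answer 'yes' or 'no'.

Initial components: {0,1,2,3,4,5,6,7}
Adding edge (3,4): both already in same component {0,1,2,3,4,5,6,7}. No change.
New components: {0,1,2,3,4,5,6,7}
Are 0 and 4 in the same component? yes

Answer: yes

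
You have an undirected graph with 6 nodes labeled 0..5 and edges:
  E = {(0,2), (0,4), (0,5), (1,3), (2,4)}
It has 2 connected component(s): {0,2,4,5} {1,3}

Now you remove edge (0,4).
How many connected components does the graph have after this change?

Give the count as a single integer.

Answer: 2

Derivation:
Initial component count: 2
Remove (0,4): not a bridge. Count unchanged: 2.
  After removal, components: {0,2,4,5} {1,3}
New component count: 2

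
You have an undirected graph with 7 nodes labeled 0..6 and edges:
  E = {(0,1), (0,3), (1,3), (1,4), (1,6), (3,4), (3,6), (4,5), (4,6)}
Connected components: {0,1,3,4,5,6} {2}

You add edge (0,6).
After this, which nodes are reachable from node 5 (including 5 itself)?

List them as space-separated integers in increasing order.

Answer: 0 1 3 4 5 6

Derivation:
Before: nodes reachable from 5: {0,1,3,4,5,6}
Adding (0,6): both endpoints already in same component. Reachability from 5 unchanged.
After: nodes reachable from 5: {0,1,3,4,5,6}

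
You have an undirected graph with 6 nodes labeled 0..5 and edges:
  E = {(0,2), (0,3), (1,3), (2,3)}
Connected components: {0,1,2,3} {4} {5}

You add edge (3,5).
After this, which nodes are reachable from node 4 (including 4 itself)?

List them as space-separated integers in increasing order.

Before: nodes reachable from 4: {4}
Adding (3,5): merges two components, but neither contains 4. Reachability from 4 unchanged.
After: nodes reachable from 4: {4}

Answer: 4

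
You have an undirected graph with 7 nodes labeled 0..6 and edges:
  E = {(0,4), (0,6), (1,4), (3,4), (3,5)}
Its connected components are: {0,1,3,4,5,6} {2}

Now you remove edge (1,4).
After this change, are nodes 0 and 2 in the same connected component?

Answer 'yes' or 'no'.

Answer: no

Derivation:
Initial components: {0,1,3,4,5,6} {2}
Removing edge (1,4): it was a bridge — component count 2 -> 3.
New components: {0,3,4,5,6} {1} {2}
Are 0 and 2 in the same component? no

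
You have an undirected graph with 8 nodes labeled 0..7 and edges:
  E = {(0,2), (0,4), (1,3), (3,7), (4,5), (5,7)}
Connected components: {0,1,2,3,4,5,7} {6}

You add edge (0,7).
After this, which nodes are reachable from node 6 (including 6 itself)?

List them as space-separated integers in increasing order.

Before: nodes reachable from 6: {6}
Adding (0,7): both endpoints already in same component. Reachability from 6 unchanged.
After: nodes reachable from 6: {6}

Answer: 6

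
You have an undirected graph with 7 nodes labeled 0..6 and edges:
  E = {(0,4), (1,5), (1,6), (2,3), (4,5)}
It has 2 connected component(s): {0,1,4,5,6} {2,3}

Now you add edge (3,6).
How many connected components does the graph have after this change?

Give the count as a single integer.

Initial component count: 2
Add (3,6): merges two components. Count decreases: 2 -> 1.
New component count: 1

Answer: 1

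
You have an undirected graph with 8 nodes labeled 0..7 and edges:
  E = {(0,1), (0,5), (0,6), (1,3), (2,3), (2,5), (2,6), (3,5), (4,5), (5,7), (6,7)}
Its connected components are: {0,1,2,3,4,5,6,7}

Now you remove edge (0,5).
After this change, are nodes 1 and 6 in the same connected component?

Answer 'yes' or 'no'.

Initial components: {0,1,2,3,4,5,6,7}
Removing edge (0,5): not a bridge — component count unchanged at 1.
New components: {0,1,2,3,4,5,6,7}
Are 1 and 6 in the same component? yes

Answer: yes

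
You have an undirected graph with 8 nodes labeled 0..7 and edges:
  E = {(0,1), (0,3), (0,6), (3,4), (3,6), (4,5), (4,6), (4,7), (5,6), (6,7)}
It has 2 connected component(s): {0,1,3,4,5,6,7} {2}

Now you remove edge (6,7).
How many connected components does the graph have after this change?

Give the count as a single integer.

Initial component count: 2
Remove (6,7): not a bridge. Count unchanged: 2.
  After removal, components: {0,1,3,4,5,6,7} {2}
New component count: 2

Answer: 2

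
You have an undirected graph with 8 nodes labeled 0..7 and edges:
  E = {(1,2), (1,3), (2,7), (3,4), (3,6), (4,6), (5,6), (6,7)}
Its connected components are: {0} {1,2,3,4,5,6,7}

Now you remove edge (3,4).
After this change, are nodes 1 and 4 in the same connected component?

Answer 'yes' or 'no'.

Initial components: {0} {1,2,3,4,5,6,7}
Removing edge (3,4): not a bridge — component count unchanged at 2.
New components: {0} {1,2,3,4,5,6,7}
Are 1 and 4 in the same component? yes

Answer: yes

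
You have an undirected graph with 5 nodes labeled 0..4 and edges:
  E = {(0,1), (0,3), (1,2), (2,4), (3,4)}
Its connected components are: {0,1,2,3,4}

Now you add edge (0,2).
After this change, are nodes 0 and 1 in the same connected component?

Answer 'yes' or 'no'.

Initial components: {0,1,2,3,4}
Adding edge (0,2): both already in same component {0,1,2,3,4}. No change.
New components: {0,1,2,3,4}
Are 0 and 1 in the same component? yes

Answer: yes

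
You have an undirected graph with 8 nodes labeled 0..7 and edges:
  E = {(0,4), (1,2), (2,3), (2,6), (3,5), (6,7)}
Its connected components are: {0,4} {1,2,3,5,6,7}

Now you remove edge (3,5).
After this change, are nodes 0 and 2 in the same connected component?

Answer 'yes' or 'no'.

Initial components: {0,4} {1,2,3,5,6,7}
Removing edge (3,5): it was a bridge — component count 2 -> 3.
New components: {0,4} {1,2,3,6,7} {5}
Are 0 and 2 in the same component? no

Answer: no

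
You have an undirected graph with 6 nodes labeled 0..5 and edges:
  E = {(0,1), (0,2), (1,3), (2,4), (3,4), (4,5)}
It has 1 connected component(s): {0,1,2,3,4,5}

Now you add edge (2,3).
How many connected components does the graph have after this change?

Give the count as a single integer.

Initial component count: 1
Add (2,3): endpoints already in same component. Count unchanged: 1.
New component count: 1

Answer: 1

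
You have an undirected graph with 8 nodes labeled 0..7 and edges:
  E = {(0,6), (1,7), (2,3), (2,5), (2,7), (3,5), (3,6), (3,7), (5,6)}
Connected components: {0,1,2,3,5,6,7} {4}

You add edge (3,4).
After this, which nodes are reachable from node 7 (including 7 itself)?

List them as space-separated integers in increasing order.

Before: nodes reachable from 7: {0,1,2,3,5,6,7}
Adding (3,4): merges 7's component with another. Reachability grows.
After: nodes reachable from 7: {0,1,2,3,4,5,6,7}

Answer: 0 1 2 3 4 5 6 7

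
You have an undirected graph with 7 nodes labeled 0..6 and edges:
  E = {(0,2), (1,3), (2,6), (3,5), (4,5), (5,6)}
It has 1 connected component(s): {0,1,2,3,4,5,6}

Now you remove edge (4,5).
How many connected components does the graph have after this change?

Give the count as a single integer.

Answer: 2

Derivation:
Initial component count: 1
Remove (4,5): it was a bridge. Count increases: 1 -> 2.
  After removal, components: {0,1,2,3,5,6} {4}
New component count: 2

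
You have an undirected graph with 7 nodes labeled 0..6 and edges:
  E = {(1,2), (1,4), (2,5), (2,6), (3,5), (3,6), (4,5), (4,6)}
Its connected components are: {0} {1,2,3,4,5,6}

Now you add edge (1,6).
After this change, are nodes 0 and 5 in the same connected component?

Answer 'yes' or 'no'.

Initial components: {0} {1,2,3,4,5,6}
Adding edge (1,6): both already in same component {1,2,3,4,5,6}. No change.
New components: {0} {1,2,3,4,5,6}
Are 0 and 5 in the same component? no

Answer: no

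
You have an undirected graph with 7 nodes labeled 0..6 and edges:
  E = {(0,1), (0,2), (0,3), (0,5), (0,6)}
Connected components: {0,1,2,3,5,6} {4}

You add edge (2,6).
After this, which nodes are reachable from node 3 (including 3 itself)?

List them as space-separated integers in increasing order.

Answer: 0 1 2 3 5 6

Derivation:
Before: nodes reachable from 3: {0,1,2,3,5,6}
Adding (2,6): both endpoints already in same component. Reachability from 3 unchanged.
After: nodes reachable from 3: {0,1,2,3,5,6}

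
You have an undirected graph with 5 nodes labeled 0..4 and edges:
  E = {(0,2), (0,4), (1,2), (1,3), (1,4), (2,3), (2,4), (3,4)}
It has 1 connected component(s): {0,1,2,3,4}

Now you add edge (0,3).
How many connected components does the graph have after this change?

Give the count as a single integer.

Initial component count: 1
Add (0,3): endpoints already in same component. Count unchanged: 1.
New component count: 1

Answer: 1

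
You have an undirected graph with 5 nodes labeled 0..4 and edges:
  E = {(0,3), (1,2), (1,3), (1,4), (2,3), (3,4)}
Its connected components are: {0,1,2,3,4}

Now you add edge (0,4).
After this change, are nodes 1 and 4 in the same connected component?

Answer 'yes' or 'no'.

Initial components: {0,1,2,3,4}
Adding edge (0,4): both already in same component {0,1,2,3,4}. No change.
New components: {0,1,2,3,4}
Are 1 and 4 in the same component? yes

Answer: yes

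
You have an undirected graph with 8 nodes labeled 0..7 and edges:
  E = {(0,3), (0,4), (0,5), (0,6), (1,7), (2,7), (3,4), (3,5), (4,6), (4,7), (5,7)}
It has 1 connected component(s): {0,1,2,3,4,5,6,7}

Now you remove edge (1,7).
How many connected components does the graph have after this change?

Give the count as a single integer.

Answer: 2

Derivation:
Initial component count: 1
Remove (1,7): it was a bridge. Count increases: 1 -> 2.
  After removal, components: {0,2,3,4,5,6,7} {1}
New component count: 2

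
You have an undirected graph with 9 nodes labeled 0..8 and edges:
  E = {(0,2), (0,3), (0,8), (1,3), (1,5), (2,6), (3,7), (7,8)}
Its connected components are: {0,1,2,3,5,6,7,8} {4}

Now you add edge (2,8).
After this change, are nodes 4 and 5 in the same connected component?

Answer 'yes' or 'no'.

Answer: no

Derivation:
Initial components: {0,1,2,3,5,6,7,8} {4}
Adding edge (2,8): both already in same component {0,1,2,3,5,6,7,8}. No change.
New components: {0,1,2,3,5,6,7,8} {4}
Are 4 and 5 in the same component? no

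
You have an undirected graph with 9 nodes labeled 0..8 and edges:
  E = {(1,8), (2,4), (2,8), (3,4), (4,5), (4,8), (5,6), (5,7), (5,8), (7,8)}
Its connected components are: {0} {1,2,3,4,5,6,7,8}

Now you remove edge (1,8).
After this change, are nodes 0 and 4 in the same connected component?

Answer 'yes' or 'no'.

Initial components: {0} {1,2,3,4,5,6,7,8}
Removing edge (1,8): it was a bridge — component count 2 -> 3.
New components: {0} {1} {2,3,4,5,6,7,8}
Are 0 and 4 in the same component? no

Answer: no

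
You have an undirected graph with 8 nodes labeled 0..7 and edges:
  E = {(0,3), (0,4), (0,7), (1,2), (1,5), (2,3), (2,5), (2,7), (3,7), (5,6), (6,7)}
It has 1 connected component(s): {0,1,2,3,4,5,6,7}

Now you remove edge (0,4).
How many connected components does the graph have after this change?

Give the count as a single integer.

Initial component count: 1
Remove (0,4): it was a bridge. Count increases: 1 -> 2.
  After removal, components: {0,1,2,3,5,6,7} {4}
New component count: 2

Answer: 2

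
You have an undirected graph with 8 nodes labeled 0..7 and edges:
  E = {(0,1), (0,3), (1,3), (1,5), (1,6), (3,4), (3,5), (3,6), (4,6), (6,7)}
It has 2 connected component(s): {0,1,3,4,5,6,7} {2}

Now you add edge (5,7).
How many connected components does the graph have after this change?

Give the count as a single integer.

Initial component count: 2
Add (5,7): endpoints already in same component. Count unchanged: 2.
New component count: 2

Answer: 2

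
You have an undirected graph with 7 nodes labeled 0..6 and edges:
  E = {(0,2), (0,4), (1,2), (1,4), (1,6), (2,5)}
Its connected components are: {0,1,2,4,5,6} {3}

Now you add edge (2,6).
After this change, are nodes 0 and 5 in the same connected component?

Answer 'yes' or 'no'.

Initial components: {0,1,2,4,5,6} {3}
Adding edge (2,6): both already in same component {0,1,2,4,5,6}. No change.
New components: {0,1,2,4,5,6} {3}
Are 0 and 5 in the same component? yes

Answer: yes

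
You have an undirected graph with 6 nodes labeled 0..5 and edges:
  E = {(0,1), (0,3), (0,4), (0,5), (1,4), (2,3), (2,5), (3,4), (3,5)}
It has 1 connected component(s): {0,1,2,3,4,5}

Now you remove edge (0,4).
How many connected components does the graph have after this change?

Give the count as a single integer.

Initial component count: 1
Remove (0,4): not a bridge. Count unchanged: 1.
  After removal, components: {0,1,2,3,4,5}
New component count: 1

Answer: 1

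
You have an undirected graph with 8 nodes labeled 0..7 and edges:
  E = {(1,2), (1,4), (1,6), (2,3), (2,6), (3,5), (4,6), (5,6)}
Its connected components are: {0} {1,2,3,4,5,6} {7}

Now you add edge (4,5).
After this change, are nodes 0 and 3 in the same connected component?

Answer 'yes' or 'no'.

Initial components: {0} {1,2,3,4,5,6} {7}
Adding edge (4,5): both already in same component {1,2,3,4,5,6}. No change.
New components: {0} {1,2,3,4,5,6} {7}
Are 0 and 3 in the same component? no

Answer: no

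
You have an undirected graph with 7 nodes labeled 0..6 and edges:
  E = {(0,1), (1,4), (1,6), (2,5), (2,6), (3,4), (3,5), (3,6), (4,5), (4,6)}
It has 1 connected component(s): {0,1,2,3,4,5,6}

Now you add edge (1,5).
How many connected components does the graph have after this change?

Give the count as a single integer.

Answer: 1

Derivation:
Initial component count: 1
Add (1,5): endpoints already in same component. Count unchanged: 1.
New component count: 1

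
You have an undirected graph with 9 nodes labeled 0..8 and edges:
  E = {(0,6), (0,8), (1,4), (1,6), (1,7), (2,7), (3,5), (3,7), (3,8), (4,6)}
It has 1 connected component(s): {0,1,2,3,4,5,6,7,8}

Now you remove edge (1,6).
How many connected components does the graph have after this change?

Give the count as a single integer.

Initial component count: 1
Remove (1,6): not a bridge. Count unchanged: 1.
  After removal, components: {0,1,2,3,4,5,6,7,8}
New component count: 1

Answer: 1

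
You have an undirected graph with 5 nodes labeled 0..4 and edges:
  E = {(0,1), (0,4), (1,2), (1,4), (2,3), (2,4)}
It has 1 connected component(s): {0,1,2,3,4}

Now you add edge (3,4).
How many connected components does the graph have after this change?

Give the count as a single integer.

Answer: 1

Derivation:
Initial component count: 1
Add (3,4): endpoints already in same component. Count unchanged: 1.
New component count: 1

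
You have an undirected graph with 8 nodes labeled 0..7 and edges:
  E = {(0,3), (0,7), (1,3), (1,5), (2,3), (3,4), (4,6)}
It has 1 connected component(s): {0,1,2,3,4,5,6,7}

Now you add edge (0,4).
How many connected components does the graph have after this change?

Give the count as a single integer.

Answer: 1

Derivation:
Initial component count: 1
Add (0,4): endpoints already in same component. Count unchanged: 1.
New component count: 1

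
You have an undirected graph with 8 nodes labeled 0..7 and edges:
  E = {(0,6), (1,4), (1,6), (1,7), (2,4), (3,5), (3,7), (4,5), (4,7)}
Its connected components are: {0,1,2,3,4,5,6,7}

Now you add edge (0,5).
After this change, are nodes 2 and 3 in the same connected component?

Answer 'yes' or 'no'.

Initial components: {0,1,2,3,4,5,6,7}
Adding edge (0,5): both already in same component {0,1,2,3,4,5,6,7}. No change.
New components: {0,1,2,3,4,5,6,7}
Are 2 and 3 in the same component? yes

Answer: yes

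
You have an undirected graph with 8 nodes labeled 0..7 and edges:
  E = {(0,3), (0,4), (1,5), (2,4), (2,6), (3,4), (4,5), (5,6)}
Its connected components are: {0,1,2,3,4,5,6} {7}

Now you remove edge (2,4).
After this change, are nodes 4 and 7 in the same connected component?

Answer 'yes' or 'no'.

Answer: no

Derivation:
Initial components: {0,1,2,3,4,5,6} {7}
Removing edge (2,4): not a bridge — component count unchanged at 2.
New components: {0,1,2,3,4,5,6} {7}
Are 4 and 7 in the same component? no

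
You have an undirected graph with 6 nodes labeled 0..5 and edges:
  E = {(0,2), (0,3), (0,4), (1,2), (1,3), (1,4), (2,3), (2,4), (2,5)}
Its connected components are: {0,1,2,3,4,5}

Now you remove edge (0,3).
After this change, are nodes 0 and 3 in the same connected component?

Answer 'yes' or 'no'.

Answer: yes

Derivation:
Initial components: {0,1,2,3,4,5}
Removing edge (0,3): not a bridge — component count unchanged at 1.
New components: {0,1,2,3,4,5}
Are 0 and 3 in the same component? yes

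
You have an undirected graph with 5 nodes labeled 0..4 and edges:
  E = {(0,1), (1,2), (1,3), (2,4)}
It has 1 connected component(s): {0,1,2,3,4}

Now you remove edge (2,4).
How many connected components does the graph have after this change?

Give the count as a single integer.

Answer: 2

Derivation:
Initial component count: 1
Remove (2,4): it was a bridge. Count increases: 1 -> 2.
  After removal, components: {0,1,2,3} {4}
New component count: 2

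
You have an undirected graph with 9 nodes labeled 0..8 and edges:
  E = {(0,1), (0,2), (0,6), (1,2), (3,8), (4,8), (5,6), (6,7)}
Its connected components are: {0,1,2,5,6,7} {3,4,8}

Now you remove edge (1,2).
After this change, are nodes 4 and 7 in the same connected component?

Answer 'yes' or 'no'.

Answer: no

Derivation:
Initial components: {0,1,2,5,6,7} {3,4,8}
Removing edge (1,2): not a bridge — component count unchanged at 2.
New components: {0,1,2,5,6,7} {3,4,8}
Are 4 and 7 in the same component? no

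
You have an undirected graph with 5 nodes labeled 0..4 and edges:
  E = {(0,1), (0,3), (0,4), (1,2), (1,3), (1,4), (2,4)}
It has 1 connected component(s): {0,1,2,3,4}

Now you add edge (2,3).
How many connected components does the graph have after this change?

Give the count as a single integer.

Initial component count: 1
Add (2,3): endpoints already in same component. Count unchanged: 1.
New component count: 1

Answer: 1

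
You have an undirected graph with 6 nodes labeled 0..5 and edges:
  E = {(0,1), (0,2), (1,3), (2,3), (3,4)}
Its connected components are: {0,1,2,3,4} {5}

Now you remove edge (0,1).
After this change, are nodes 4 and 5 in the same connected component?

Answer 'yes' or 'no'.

Answer: no

Derivation:
Initial components: {0,1,2,3,4} {5}
Removing edge (0,1): not a bridge — component count unchanged at 2.
New components: {0,1,2,3,4} {5}
Are 4 and 5 in the same component? no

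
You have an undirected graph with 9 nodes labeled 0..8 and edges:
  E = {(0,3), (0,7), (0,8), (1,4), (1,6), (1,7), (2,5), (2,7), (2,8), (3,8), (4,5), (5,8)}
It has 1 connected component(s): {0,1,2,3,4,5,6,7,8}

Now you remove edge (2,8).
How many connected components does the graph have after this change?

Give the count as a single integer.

Answer: 1

Derivation:
Initial component count: 1
Remove (2,8): not a bridge. Count unchanged: 1.
  After removal, components: {0,1,2,3,4,5,6,7,8}
New component count: 1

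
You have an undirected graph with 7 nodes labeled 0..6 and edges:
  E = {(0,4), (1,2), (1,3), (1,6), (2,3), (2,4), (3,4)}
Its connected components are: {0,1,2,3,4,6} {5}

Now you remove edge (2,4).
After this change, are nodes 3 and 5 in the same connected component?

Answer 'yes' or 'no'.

Answer: no

Derivation:
Initial components: {0,1,2,3,4,6} {5}
Removing edge (2,4): not a bridge — component count unchanged at 2.
New components: {0,1,2,3,4,6} {5}
Are 3 and 5 in the same component? no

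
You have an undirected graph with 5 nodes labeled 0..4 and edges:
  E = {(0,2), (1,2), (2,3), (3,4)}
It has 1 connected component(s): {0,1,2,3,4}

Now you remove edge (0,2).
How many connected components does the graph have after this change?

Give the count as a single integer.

Initial component count: 1
Remove (0,2): it was a bridge. Count increases: 1 -> 2.
  After removal, components: {0} {1,2,3,4}
New component count: 2

Answer: 2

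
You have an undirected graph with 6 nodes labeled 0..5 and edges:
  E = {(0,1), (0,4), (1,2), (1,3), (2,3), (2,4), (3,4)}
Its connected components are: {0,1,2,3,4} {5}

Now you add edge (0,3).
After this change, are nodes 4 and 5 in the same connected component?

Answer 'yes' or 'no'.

Initial components: {0,1,2,3,4} {5}
Adding edge (0,3): both already in same component {0,1,2,3,4}. No change.
New components: {0,1,2,3,4} {5}
Are 4 and 5 in the same component? no

Answer: no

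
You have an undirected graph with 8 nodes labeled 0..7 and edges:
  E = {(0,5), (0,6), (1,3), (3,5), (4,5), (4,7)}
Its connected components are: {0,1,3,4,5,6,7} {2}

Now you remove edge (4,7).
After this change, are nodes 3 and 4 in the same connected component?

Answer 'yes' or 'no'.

Initial components: {0,1,3,4,5,6,7} {2}
Removing edge (4,7): it was a bridge — component count 2 -> 3.
New components: {0,1,3,4,5,6} {2} {7}
Are 3 and 4 in the same component? yes

Answer: yes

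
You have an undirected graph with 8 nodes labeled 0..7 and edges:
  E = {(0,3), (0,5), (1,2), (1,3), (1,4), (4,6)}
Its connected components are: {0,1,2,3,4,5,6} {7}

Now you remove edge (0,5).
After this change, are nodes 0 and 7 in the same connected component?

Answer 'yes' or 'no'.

Initial components: {0,1,2,3,4,5,6} {7}
Removing edge (0,5): it was a bridge — component count 2 -> 3.
New components: {0,1,2,3,4,6} {5} {7}
Are 0 and 7 in the same component? no

Answer: no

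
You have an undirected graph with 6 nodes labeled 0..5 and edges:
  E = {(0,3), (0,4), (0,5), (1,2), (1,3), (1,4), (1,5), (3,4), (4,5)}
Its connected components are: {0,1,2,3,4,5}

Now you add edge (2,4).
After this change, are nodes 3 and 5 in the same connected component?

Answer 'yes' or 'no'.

Answer: yes

Derivation:
Initial components: {0,1,2,3,4,5}
Adding edge (2,4): both already in same component {0,1,2,3,4,5}. No change.
New components: {0,1,2,3,4,5}
Are 3 and 5 in the same component? yes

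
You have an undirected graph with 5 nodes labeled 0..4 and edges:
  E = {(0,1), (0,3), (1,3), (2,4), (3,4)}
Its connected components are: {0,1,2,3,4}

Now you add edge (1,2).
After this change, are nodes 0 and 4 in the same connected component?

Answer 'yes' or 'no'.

Initial components: {0,1,2,3,4}
Adding edge (1,2): both already in same component {0,1,2,3,4}. No change.
New components: {0,1,2,3,4}
Are 0 and 4 in the same component? yes

Answer: yes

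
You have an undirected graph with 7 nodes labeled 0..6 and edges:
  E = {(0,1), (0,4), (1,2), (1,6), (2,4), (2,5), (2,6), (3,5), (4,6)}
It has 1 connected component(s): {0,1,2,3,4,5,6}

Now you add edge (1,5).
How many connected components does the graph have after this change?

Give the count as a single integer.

Answer: 1

Derivation:
Initial component count: 1
Add (1,5): endpoints already in same component. Count unchanged: 1.
New component count: 1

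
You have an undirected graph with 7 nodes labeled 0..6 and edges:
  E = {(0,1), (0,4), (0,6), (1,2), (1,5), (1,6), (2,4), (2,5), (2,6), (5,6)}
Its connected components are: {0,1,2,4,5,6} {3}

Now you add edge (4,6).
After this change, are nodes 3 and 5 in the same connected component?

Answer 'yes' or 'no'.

Answer: no

Derivation:
Initial components: {0,1,2,4,5,6} {3}
Adding edge (4,6): both already in same component {0,1,2,4,5,6}. No change.
New components: {0,1,2,4,5,6} {3}
Are 3 and 5 in the same component? no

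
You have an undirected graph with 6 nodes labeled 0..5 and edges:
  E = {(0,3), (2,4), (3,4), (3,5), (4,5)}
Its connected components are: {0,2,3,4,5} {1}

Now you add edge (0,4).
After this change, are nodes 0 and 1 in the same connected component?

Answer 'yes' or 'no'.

Answer: no

Derivation:
Initial components: {0,2,3,4,5} {1}
Adding edge (0,4): both already in same component {0,2,3,4,5}. No change.
New components: {0,2,3,4,5} {1}
Are 0 and 1 in the same component? no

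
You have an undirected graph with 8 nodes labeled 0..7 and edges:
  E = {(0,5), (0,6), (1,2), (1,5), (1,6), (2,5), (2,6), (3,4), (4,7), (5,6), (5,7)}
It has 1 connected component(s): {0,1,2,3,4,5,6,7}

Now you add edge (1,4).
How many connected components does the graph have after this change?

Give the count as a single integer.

Initial component count: 1
Add (1,4): endpoints already in same component. Count unchanged: 1.
New component count: 1

Answer: 1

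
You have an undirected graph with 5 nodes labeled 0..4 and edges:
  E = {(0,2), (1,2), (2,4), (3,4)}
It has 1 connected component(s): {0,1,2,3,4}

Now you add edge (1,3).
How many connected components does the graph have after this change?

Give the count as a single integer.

Answer: 1

Derivation:
Initial component count: 1
Add (1,3): endpoints already in same component. Count unchanged: 1.
New component count: 1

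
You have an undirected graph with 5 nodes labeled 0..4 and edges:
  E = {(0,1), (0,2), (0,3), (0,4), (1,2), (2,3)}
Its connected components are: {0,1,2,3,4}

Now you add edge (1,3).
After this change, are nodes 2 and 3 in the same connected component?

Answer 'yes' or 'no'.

Initial components: {0,1,2,3,4}
Adding edge (1,3): both already in same component {0,1,2,3,4}. No change.
New components: {0,1,2,3,4}
Are 2 and 3 in the same component? yes

Answer: yes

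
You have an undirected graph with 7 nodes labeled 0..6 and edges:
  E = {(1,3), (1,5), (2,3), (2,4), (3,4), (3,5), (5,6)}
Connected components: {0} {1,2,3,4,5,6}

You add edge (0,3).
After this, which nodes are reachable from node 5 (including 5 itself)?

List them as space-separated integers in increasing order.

Answer: 0 1 2 3 4 5 6

Derivation:
Before: nodes reachable from 5: {1,2,3,4,5,6}
Adding (0,3): merges 5's component with another. Reachability grows.
After: nodes reachable from 5: {0,1,2,3,4,5,6}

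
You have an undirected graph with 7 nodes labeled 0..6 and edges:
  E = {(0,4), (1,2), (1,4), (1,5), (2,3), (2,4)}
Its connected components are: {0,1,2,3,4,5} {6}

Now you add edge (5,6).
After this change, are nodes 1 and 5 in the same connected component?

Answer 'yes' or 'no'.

Answer: yes

Derivation:
Initial components: {0,1,2,3,4,5} {6}
Adding edge (5,6): merges {0,1,2,3,4,5} and {6}.
New components: {0,1,2,3,4,5,6}
Are 1 and 5 in the same component? yes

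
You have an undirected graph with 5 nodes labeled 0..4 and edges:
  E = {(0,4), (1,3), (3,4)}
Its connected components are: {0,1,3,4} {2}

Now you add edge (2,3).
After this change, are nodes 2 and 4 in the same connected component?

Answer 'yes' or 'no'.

Answer: yes

Derivation:
Initial components: {0,1,3,4} {2}
Adding edge (2,3): merges {2} and {0,1,3,4}.
New components: {0,1,2,3,4}
Are 2 and 4 in the same component? yes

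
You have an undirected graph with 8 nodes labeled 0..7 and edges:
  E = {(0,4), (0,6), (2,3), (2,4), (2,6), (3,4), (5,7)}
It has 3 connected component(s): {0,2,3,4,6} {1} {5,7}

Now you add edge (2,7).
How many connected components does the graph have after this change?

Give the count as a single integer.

Answer: 2

Derivation:
Initial component count: 3
Add (2,7): merges two components. Count decreases: 3 -> 2.
New component count: 2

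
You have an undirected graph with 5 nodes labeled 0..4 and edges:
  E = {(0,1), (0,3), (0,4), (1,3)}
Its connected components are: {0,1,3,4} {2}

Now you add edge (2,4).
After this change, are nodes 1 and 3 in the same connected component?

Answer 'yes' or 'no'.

Initial components: {0,1,3,4} {2}
Adding edge (2,4): merges {2} and {0,1,3,4}.
New components: {0,1,2,3,4}
Are 1 and 3 in the same component? yes

Answer: yes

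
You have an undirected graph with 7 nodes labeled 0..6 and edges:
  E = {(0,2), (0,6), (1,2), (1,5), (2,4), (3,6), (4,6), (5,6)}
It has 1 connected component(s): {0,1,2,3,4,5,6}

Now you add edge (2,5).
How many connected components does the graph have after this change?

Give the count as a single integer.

Initial component count: 1
Add (2,5): endpoints already in same component. Count unchanged: 1.
New component count: 1

Answer: 1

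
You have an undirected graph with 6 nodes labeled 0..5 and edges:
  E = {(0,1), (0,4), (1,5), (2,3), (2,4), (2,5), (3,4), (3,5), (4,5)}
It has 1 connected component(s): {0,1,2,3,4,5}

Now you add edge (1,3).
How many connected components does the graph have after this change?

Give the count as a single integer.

Answer: 1

Derivation:
Initial component count: 1
Add (1,3): endpoints already in same component. Count unchanged: 1.
New component count: 1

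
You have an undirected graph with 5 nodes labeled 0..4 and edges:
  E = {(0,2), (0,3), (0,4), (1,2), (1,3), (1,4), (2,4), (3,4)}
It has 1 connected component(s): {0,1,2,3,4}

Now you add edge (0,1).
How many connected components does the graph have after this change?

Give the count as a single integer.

Answer: 1

Derivation:
Initial component count: 1
Add (0,1): endpoints already in same component. Count unchanged: 1.
New component count: 1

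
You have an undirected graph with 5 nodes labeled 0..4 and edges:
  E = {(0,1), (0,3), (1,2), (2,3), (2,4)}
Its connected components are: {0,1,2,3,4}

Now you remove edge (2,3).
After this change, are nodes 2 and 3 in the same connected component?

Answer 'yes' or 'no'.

Initial components: {0,1,2,3,4}
Removing edge (2,3): not a bridge — component count unchanged at 1.
New components: {0,1,2,3,4}
Are 2 and 3 in the same component? yes

Answer: yes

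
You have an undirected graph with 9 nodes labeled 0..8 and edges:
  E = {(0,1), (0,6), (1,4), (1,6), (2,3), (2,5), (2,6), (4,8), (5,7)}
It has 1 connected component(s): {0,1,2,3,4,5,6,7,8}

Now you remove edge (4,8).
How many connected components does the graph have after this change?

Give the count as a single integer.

Answer: 2

Derivation:
Initial component count: 1
Remove (4,8): it was a bridge. Count increases: 1 -> 2.
  After removal, components: {0,1,2,3,4,5,6,7} {8}
New component count: 2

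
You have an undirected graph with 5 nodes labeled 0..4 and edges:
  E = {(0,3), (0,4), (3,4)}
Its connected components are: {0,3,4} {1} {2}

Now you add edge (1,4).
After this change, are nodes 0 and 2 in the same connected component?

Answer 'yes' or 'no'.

Answer: no

Derivation:
Initial components: {0,3,4} {1} {2}
Adding edge (1,4): merges {1} and {0,3,4}.
New components: {0,1,3,4} {2}
Are 0 and 2 in the same component? no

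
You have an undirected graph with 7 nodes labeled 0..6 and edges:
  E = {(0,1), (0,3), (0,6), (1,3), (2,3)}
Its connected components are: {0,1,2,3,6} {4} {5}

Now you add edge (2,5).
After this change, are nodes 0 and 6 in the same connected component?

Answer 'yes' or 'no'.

Answer: yes

Derivation:
Initial components: {0,1,2,3,6} {4} {5}
Adding edge (2,5): merges {0,1,2,3,6} and {5}.
New components: {0,1,2,3,5,6} {4}
Are 0 and 6 in the same component? yes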